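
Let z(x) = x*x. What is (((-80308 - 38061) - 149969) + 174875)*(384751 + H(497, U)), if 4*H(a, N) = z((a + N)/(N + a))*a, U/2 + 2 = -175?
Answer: -143886381963/4 ≈ -3.5972e+10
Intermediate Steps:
z(x) = x²
U = -354 (U = -4 + 2*(-175) = -4 - 350 = -354)
H(a, N) = a/4 (H(a, N) = (((a + N)/(N + a))²*a)/4 = (((N + a)/(N + a))²*a)/4 = (1²*a)/4 = (1*a)/4 = a/4)
(((-80308 - 38061) - 149969) + 174875)*(384751 + H(497, U)) = (((-80308 - 38061) - 149969) + 174875)*(384751 + (¼)*497) = ((-118369 - 149969) + 174875)*(384751 + 497/4) = (-268338 + 174875)*(1539501/4) = -93463*1539501/4 = -143886381963/4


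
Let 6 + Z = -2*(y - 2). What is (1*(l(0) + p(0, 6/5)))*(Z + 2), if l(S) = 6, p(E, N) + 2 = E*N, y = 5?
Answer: -40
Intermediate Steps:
p(E, N) = -2 + E*N
Z = -12 (Z = -6 - 2*(5 - 2) = -6 - 2*3 = -6 - 6 = -12)
(1*(l(0) + p(0, 6/5)))*(Z + 2) = (1*(6 + (-2 + 0*(6/5))))*(-12 + 2) = (1*(6 + (-2 + 0*(6*(⅕)))))*(-10) = (1*(6 + (-2 + 0*(6/5))))*(-10) = (1*(6 + (-2 + 0)))*(-10) = (1*(6 - 2))*(-10) = (1*4)*(-10) = 4*(-10) = -40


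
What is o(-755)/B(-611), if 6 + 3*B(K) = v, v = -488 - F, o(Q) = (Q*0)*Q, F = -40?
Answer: 0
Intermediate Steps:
o(Q) = 0 (o(Q) = 0*Q = 0)
v = -448 (v = -488 - 1*(-40) = -488 + 40 = -448)
B(K) = -454/3 (B(K) = -2 + (1/3)*(-448) = -2 - 448/3 = -454/3)
o(-755)/B(-611) = 0/(-454/3) = 0*(-3/454) = 0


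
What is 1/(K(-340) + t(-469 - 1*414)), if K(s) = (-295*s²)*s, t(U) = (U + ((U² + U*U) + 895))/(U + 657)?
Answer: 113/1310198060305 ≈ 8.6246e-11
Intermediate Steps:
t(U) = (895 + U + 2*U²)/(657 + U) (t(U) = (U + ((U² + U²) + 895))/(657 + U) = (U + (2*U² + 895))/(657 + U) = (U + (895 + 2*U²))/(657 + U) = (895 + U + 2*U²)/(657 + U))
K(s) = -295*s³
1/(K(-340) + t(-469 - 1*414)) = 1/(-295*(-340)³ + (895 + (-469 - 1*414) + 2*(-469 - 1*414)²)/(657 + (-469 - 1*414))) = 1/(-295*(-39304000) + (895 + (-469 - 414) + 2*(-469 - 414)²)/(657 + (-469 - 414))) = 1/(11594680000 + (895 - 883 + 2*(-883)²)/(657 - 883)) = 1/(11594680000 + (895 - 883 + 2*779689)/(-226)) = 1/(11594680000 - (895 - 883 + 1559378)/226) = 1/(11594680000 - 1/226*1559390) = 1/(11594680000 - 779695/113) = 1/(1310198060305/113) = 113/1310198060305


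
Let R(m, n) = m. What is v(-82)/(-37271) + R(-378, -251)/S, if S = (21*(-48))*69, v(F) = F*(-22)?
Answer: -294665/6857864 ≈ -0.042967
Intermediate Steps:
v(F) = -22*F
S = -69552 (S = -1008*69 = -69552)
v(-82)/(-37271) + R(-378, -251)/S = -22*(-82)/(-37271) - 378/(-69552) = 1804*(-1/37271) - 378*(-1/69552) = -1804/37271 + 1/184 = -294665/6857864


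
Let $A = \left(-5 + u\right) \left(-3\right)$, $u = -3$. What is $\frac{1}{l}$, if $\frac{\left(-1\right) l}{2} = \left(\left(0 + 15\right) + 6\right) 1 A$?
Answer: $- \frac{1}{1008} \approx -0.00099206$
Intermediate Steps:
$A = 24$ ($A = \left(-5 - 3\right) \left(-3\right) = \left(-8\right) \left(-3\right) = 24$)
$l = -1008$ ($l = - 2 \left(\left(0 + 15\right) + 6\right) 1 \cdot 24 = - 2 \left(15 + 6\right) 1 \cdot 24 = - 2 \cdot 21 \cdot 1 \cdot 24 = - 2 \cdot 21 \cdot 24 = \left(-2\right) 504 = -1008$)
$\frac{1}{l} = \frac{1}{-1008} = - \frac{1}{1008}$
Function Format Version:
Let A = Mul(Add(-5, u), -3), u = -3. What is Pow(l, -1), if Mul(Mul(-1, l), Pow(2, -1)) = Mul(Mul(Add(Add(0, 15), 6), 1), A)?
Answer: Rational(-1, 1008) ≈ -0.00099206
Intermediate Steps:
A = 24 (A = Mul(Add(-5, -3), -3) = Mul(-8, -3) = 24)
l = -1008 (l = Mul(-2, Mul(Mul(Add(Add(0, 15), 6), 1), 24)) = Mul(-2, Mul(Mul(Add(15, 6), 1), 24)) = Mul(-2, Mul(Mul(21, 1), 24)) = Mul(-2, Mul(21, 24)) = Mul(-2, 504) = -1008)
Pow(l, -1) = Pow(-1008, -1) = Rational(-1, 1008)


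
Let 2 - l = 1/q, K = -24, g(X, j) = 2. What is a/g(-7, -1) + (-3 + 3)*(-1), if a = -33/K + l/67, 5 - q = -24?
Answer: 21829/31088 ≈ 0.70217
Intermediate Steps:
q = 29 (q = 5 - 1*(-24) = 5 + 24 = 29)
l = 57/29 (l = 2 - 1/29 = 57/29 ≈ 1.9655)
a = 21829/15544 (a = -33/(-24) + (57/29)/67 = -33*(-1/24) + (57/29)*(1/67) = 11/8 + 57/1943 = 21829/15544 ≈ 1.4043)
a/g(-7, -1) + (-3 + 3)*(-1) = (21829/15544)/2 + (-3 + 3)*(-1) = (½)*(21829/15544) + 0*(-1) = 21829/31088 + 0 = 21829/31088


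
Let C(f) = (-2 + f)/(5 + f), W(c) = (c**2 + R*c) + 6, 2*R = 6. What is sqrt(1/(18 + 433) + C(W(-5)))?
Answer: sqrt(1224465)/1353 ≈ 0.81785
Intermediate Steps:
R = 3 (R = (1/2)*6 = 3)
W(c) = 6 + c**2 + 3*c (W(c) = (c**2 + 3*c) + 6 = 6 + c**2 + 3*c)
C(f) = (-2 + f)/(5 + f)
sqrt(1/(18 + 433) + C(W(-5))) = sqrt(1/(18 + 433) + (-2 + (6 + (-5)**2 + 3*(-5)))/(5 + (6 + (-5)**2 + 3*(-5)))) = sqrt(1/451 + (-2 + (6 + 25 - 15))/(5 + (6 + 25 - 15))) = sqrt(1/451 + (-2 + 16)/(5 + 16)) = sqrt(1/451 + 14/21) = sqrt(1/451 + (1/21)*14) = sqrt(1/451 + 2/3) = sqrt(905/1353) = sqrt(1224465)/1353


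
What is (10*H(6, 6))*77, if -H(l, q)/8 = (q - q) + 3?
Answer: -18480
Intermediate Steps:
H(l, q) = -24 (H(l, q) = -8*((q - q) + 3) = -8*(0 + 3) = -8*3 = -24)
(10*H(6, 6))*77 = (10*(-24))*77 = -240*77 = -18480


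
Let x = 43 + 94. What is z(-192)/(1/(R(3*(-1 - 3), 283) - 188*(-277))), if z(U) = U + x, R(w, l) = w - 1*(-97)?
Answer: -2868855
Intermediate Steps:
R(w, l) = 97 + w (R(w, l) = w + 97 = 97 + w)
x = 137
z(U) = 137 + U (z(U) = U + 137 = 137 + U)
z(-192)/(1/(R(3*(-1 - 3), 283) - 188*(-277))) = (137 - 192)/(1/((97 + 3*(-1 - 3)) - 188*(-277))) = -(2869515 - 660) = -55/(1/((97 - 12) + 52076)) = -55/(1/(85 + 52076)) = -55/(1/52161) = -55/1/52161 = -55*52161 = -2868855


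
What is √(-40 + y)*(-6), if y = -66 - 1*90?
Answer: -84*I ≈ -84.0*I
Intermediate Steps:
y = -156 (y = -66 - 90 = -156)
√(-40 + y)*(-6) = √(-40 - 156)*(-6) = √(-196)*(-6) = (14*I)*(-6) = -84*I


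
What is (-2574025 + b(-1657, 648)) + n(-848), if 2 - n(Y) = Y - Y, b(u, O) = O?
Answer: -2573375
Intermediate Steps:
n(Y) = 2 (n(Y) = 2 - (Y - Y) = 2 - 1*0 = 2 + 0 = 2)
(-2574025 + b(-1657, 648)) + n(-848) = (-2574025 + 648) + 2 = -2573377 + 2 = -2573375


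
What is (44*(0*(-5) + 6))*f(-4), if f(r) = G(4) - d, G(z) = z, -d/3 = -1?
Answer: 264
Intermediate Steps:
d = 3 (d = -3*(-1) = 3)
f(r) = 1 (f(r) = 4 - 1*3 = 4 - 3 = 1)
(44*(0*(-5) + 6))*f(-4) = (44*(0*(-5) + 6))*1 = (44*(0 + 6))*1 = (44*6)*1 = 264*1 = 264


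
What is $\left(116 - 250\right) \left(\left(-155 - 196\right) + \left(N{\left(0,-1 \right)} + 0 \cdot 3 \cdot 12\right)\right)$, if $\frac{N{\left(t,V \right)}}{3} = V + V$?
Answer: $47838$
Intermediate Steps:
$N{\left(t,V \right)} = 6 V$ ($N{\left(t,V \right)} = 3 \left(V + V\right) = 3 \cdot 2 V = 6 V$)
$\left(116 - 250\right) \left(\left(-155 - 196\right) + \left(N{\left(0,-1 \right)} + 0 \cdot 3 \cdot 12\right)\right) = \left(116 - 250\right) \left(\left(-155 - 196\right) + \left(6 \left(-1\right) + 0 \cdot 3 \cdot 12\right)\right) = - 134 \left(\left(-155 - 196\right) + \left(-6 + 0 \cdot 12\right)\right) = - 134 \left(-351 + \left(-6 + 0\right)\right) = - 134 \left(-351 - 6\right) = \left(-134\right) \left(-357\right) = 47838$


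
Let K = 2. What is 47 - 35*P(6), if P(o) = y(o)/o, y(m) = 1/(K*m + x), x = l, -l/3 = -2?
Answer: 5041/108 ≈ 46.676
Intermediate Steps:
l = 6 (l = -3*(-2) = 6)
x = 6
y(m) = 1/(6 + 2*m) (y(m) = 1/(2*m + 6) = 1/(6 + 2*m))
P(o) = 1/(2*o*(3 + o)) (P(o) = (1/(2*(3 + o)))/o = 1/(2*o*(3 + o)))
47 - 35*P(6) = 47 - 35/(2*6*(3 + 6)) = 47 - 35/(2*6*9) = 47 - 35*1/108 = 47 - 35/108 = 5041/108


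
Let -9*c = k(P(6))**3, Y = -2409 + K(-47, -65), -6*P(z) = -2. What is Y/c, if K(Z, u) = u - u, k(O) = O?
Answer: 585387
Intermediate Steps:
P(z) = 1/3 (P(z) = -1/6*(-2) = 1/3)
K(Z, u) = 0
Y = -2409 (Y = -2409 + 0 = -2409)
c = -1/243 (c = -(1/3)**3/9 = -1/9*1/27 = -1/243 ≈ -0.0041152)
Y/c = -2409/(-1/243) = -2409*(-243) = 585387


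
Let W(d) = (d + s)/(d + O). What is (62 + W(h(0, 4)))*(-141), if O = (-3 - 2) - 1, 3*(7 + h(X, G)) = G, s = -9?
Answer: -312174/35 ≈ -8919.3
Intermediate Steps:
h(X, G) = -7 + G/3
O = -6 (O = -5 - 1 = -6)
W(d) = (-9 + d)/(-6 + d) (W(d) = (d - 9)/(d - 6) = (-9 + d)/(-6 + d))
(62 + W(h(0, 4)))*(-141) = (62 + (-9 + (-7 + (⅓)*4))/(-6 + (-7 + (⅓)*4)))*(-141) = (62 + (-9 + (-7 + 4/3))/(-6 + (-7 + 4/3)))*(-141) = (62 + (-9 - 17/3)/(-6 - 17/3))*(-141) = (62 - 44/3/(-35/3))*(-141) = (62 - 3/35*(-44/3))*(-141) = (62 + 44/35)*(-141) = (2214/35)*(-141) = -312174/35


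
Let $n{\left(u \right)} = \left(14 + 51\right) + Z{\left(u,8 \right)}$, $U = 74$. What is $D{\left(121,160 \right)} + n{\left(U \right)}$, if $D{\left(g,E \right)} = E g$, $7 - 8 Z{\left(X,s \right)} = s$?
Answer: $\frac{155399}{8} \approx 19425.0$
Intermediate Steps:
$Z{\left(X,s \right)} = \frac{7}{8} - \frac{s}{8}$
$n{\left(u \right)} = \frac{519}{8}$ ($n{\left(u \right)} = \left(14 + 51\right) + \left(\frac{7}{8} - 1\right) = 65 + \left(\frac{7}{8} - 1\right) = 65 - \frac{1}{8} = \frac{519}{8}$)
$D{\left(121,160 \right)} + n{\left(U \right)} = 160 \cdot 121 + \frac{519}{8} = 19360 + \frac{519}{8} = \frac{155399}{8}$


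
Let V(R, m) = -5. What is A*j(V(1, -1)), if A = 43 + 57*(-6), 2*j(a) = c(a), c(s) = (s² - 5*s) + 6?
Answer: -8372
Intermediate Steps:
c(s) = 6 + s² - 5*s
j(a) = 3 + a²/2 - 5*a/2 (j(a) = (6 + a² - 5*a)/2 = 3 + a²/2 - 5*a/2)
A = -299 (A = 43 - 342 = -299)
A*j(V(1, -1)) = -299*(3 + (½)*(-5)² - 5/2*(-5)) = -299*(3 + (½)*25 + 25/2) = -299*(3 + 25/2 + 25/2) = -299*28 = -8372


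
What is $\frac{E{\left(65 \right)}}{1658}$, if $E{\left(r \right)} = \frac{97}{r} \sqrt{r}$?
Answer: $\frac{97 \sqrt{65}}{107770} \approx 0.0072566$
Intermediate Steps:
$E{\left(r \right)} = \frac{97}{\sqrt{r}}$
$\frac{E{\left(65 \right)}}{1658} = \frac{97 \frac{1}{\sqrt{65}}}{1658} = 97 \frac{\sqrt{65}}{65} \cdot \frac{1}{1658} = \frac{97 \sqrt{65}}{65} \cdot \frac{1}{1658} = \frac{97 \sqrt{65}}{107770}$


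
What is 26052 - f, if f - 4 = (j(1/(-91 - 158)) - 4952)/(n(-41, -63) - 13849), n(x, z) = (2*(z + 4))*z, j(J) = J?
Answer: 41606149031/1597335 ≈ 26047.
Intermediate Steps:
n(x, z) = z*(8 + 2*z) (n(x, z) = (2*(4 + z))*z = (8 + 2*z)*z = z*(8 + 2*z))
f = 7622389/1597335 (f = 4 + (1/(-91 - 158) - 4952)/(2*(-63)*(4 - 63) - 13849) = 4 + (1/(-249) - 4952)/(2*(-63)*(-59) - 13849) = 4 + (-1/249 - 4952)/(7434 - 13849) = 4 - 1233049/249/(-6415) = 4 - 1233049/249*(-1/6415) = 4 + 1233049/1597335 = 7622389/1597335 ≈ 4.7719)
26052 - f = 26052 - 1*7622389/1597335 = 26052 - 7622389/1597335 = 41606149031/1597335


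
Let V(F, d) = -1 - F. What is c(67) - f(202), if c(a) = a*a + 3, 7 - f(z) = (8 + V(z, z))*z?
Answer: -34905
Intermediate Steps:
f(z) = 7 - z*(7 - z) (f(z) = 7 - (8 + (-1 - z))*z = 7 - (7 - z)*z = 7 - z*(7 - z))
c(a) = 3 + a**2 (c(a) = a**2 + 3 = 3 + a**2)
c(67) - f(202) = (3 + 67**2) - (7 + 202**2 - 7*202) = (3 + 4489) - (7 + 40804 - 1414) = 4492 - 1*39397 = 4492 - 39397 = -34905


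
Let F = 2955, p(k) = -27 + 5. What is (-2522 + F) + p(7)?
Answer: 411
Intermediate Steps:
p(k) = -22
(-2522 + F) + p(7) = (-2522 + 2955) - 22 = 433 - 22 = 411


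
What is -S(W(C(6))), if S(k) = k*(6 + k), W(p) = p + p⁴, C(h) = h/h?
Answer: -16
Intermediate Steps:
C(h) = 1
-S(W(C(6))) = -(1 + 1⁴)*(6 + (1 + 1⁴)) = -(1 + 1)*(6 + (1 + 1)) = -2*(6 + 2) = -2*8 = -1*16 = -16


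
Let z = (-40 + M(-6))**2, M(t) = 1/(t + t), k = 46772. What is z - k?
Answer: -6503807/144 ≈ -45165.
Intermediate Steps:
M(t) = 1/(2*t)
z = 231361/144 (z = (-40 + (1/2)/(-6))**2 = (-40 + (1/2)*(-1/6))**2 = (-40 - 1/12)**2 = (-481/12)**2 = 231361/144 ≈ 1606.7)
z - k = 231361/144 - 1*46772 = 231361/144 - 46772 = -6503807/144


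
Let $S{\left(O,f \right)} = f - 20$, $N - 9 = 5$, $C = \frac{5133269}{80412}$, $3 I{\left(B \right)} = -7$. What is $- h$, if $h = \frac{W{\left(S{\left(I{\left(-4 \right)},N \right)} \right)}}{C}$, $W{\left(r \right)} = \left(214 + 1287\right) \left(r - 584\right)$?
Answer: $\frac{71212063080}{5133269} \approx 13873.0$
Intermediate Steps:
$I{\left(B \right)} = - \frac{7}{3}$ ($I{\left(B \right)} = \frac{1}{3} \left(-7\right) = - \frac{7}{3}$)
$C = \frac{5133269}{80412}$ ($C = 5133269 \cdot \frac{1}{80412} = \frac{5133269}{80412} \approx 63.837$)
$N = 14$ ($N = 9 + 5 = 14$)
$S{\left(O,f \right)} = -20 + f$
$W{\left(r \right)} = -876584 + 1501 r$ ($W{\left(r \right)} = 1501 \left(-584 + r\right) = -876584 + 1501 r$)
$h = - \frac{71212063080}{5133269}$ ($h = \frac{-876584 + 1501 \left(-20 + 14\right)}{\frac{5133269}{80412}} = \left(-876584 + 1501 \left(-6\right)\right) \frac{80412}{5133269} = \left(-876584 - 9006\right) \frac{80412}{5133269} = \left(-885590\right) \frac{80412}{5133269} = - \frac{71212063080}{5133269} \approx -13873.0$)
$- h = \left(-1\right) \left(- \frac{71212063080}{5133269}\right) = \frac{71212063080}{5133269}$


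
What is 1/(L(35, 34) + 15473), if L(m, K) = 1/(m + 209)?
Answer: 244/3775413 ≈ 6.4629e-5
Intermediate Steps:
L(m, K) = 1/(209 + m)
1/(L(35, 34) + 15473) = 1/(1/(209 + 35) + 15473) = 1/(1/244 + 15473) = 1/(3775413/244) = 244/3775413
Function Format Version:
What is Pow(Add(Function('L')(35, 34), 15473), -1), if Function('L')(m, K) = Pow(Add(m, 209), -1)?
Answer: Rational(244, 3775413) ≈ 6.4629e-5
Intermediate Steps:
Function('L')(m, K) = Pow(Add(209, m), -1)
Pow(Add(Function('L')(35, 34), 15473), -1) = Pow(Add(Pow(Add(209, 35), -1), 15473), -1) = Pow(Add(Pow(244, -1), 15473), -1) = Pow(Add(Rational(1, 244), 15473), -1) = Pow(Rational(3775413, 244), -1) = Rational(244, 3775413)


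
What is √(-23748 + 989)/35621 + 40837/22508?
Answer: 40837/22508 + I*√22759/35621 ≈ 1.8143 + 0.0042352*I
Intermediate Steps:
√(-23748 + 989)/35621 + 40837/22508 = √(-22759)*(1/35621) + 40837*(1/22508) = (I*√22759)*(1/35621) + 40837/22508 = I*√22759/35621 + 40837/22508 = 40837/22508 + I*√22759/35621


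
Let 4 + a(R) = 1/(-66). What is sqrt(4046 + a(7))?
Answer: sqrt(17606886)/66 ≈ 63.577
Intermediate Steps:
a(R) = -265/66 (a(R) = -4 + 1/(-66) = -4 - 1/66 = -265/66)
sqrt(4046 + a(7)) = sqrt(4046 - 265/66) = sqrt(266771/66) = sqrt(17606886)/66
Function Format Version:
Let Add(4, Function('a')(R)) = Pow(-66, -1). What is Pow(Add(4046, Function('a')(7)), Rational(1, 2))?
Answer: Mul(Rational(1, 66), Pow(17606886, Rational(1, 2))) ≈ 63.577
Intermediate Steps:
Function('a')(R) = Rational(-265, 66) (Function('a')(R) = Add(-4, Pow(-66, -1)) = Add(-4, Rational(-1, 66)) = Rational(-265, 66))
Pow(Add(4046, Function('a')(7)), Rational(1, 2)) = Pow(Add(4046, Rational(-265, 66)), Rational(1, 2)) = Pow(Rational(266771, 66), Rational(1, 2)) = Mul(Rational(1, 66), Pow(17606886, Rational(1, 2)))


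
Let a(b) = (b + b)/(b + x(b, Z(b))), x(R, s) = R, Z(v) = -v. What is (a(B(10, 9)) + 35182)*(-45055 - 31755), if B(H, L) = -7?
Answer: -2702406230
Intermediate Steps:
a(b) = 1 (a(b) = (b + b)/(b + b) = (2*b)/((2*b)) = (2*b)*(1/(2*b)) = 1)
(a(B(10, 9)) + 35182)*(-45055 - 31755) = (1 + 35182)*(-45055 - 31755) = 35183*(-76810) = -2702406230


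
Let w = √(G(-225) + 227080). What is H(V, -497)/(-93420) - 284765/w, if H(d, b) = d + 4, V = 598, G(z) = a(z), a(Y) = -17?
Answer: -301/46710 - 284765*√227063/227063 ≈ -597.61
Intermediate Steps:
G(z) = -17
w = √227063 (w = √(-17 + 227080) = √227063 ≈ 476.51)
H(d, b) = 4 + d
H(V, -497)/(-93420) - 284765/w = (4 + 598)/(-93420) - 284765*√227063/227063 = 602*(-1/93420) - 284765*√227063/227063 = -301/46710 - 284765*√227063/227063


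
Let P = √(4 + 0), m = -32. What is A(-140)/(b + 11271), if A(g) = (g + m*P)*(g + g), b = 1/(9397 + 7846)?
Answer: 492460080/97172927 ≈ 5.0679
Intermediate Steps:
b = 1/17243 ≈ 5.7995e-5
P = 2 (P = √4 = 2)
A(g) = 2*g*(-64 + g) (A(g) = (g - 32*2)*(g + g) = (g - 64)*(2*g) = (-64 + g)*(2*g) = 2*g*(-64 + g))
A(-140)/(b + 11271) = (2*(-140)*(-64 - 140))/(1/17243 + 11271) = (2*(-140)*(-204))/(194345854/17243) = 57120*(17243/194345854) = 492460080/97172927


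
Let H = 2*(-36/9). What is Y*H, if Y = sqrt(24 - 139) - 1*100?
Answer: 800 - 8*I*sqrt(115) ≈ 800.0 - 85.79*I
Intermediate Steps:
Y = -100 + I*sqrt(115) (Y = sqrt(-115) - 100 = I*sqrt(115) - 100 = -100 + I*sqrt(115) ≈ -100.0 + 10.724*I)
H = -8 (H = 2*(-36*1/9) = 2*(-4) = -8)
Y*H = (-100 + I*sqrt(115))*(-8) = 800 - 8*I*sqrt(115)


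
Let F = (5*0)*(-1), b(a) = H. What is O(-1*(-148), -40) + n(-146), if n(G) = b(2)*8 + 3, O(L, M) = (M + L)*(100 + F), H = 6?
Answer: 10851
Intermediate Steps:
b(a) = 6
F = 0 (F = 0*(-1) = 0)
O(L, M) = 100*L + 100*M (O(L, M) = (M + L)*(100 + 0) = (L + M)*100 = 100*L + 100*M)
n(G) = 51 (n(G) = 6*8 + 3 = 48 + 3 = 51)
O(-1*(-148), -40) + n(-146) = (100*(-1*(-148)) + 100*(-40)) + 51 = (100*148 - 4000) + 51 = (14800 - 4000) + 51 = 10800 + 51 = 10851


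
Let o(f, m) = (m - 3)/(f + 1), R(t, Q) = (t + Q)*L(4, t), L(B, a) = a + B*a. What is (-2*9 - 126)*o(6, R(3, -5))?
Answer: 4752/7 ≈ 678.86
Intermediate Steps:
R(t, Q) = 5*t*(Q + t) (R(t, Q) = (t + Q)*(t*(1 + 4)) = (Q + t)*(t*5) = (Q + t)*(5*t) = 5*t*(Q + t))
o(f, m) = (-3 + m)/(1 + f)
(-2*9 - 126)*o(6, R(3, -5)) = (-2*9 - 126)*((-3 + 5*3*(-5 + 3))/(1 + 6)) = (-18 - 126)*((-3 + 5*3*(-2))/7) = -144*(-3 - 30)/7 = -144*(-33)/7 = -144*(-33/7) = 4752/7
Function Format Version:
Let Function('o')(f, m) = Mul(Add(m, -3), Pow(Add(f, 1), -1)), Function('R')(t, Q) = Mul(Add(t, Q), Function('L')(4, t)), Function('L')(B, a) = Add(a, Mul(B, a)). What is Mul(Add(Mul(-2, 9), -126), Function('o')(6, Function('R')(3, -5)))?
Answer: Rational(4752, 7) ≈ 678.86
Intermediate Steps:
Function('R')(t, Q) = Mul(5, t, Add(Q, t)) (Function('R')(t, Q) = Mul(Add(t, Q), Mul(t, Add(1, 4))) = Mul(Add(Q, t), Mul(t, 5)) = Mul(Add(Q, t), Mul(5, t)) = Mul(5, t, Add(Q, t)))
Function('o')(f, m) = Mul(Pow(Add(1, f), -1), Add(-3, m)) (Function('o')(f, m) = Mul(Add(-3, m), Pow(Add(1, f), -1)) = Mul(Pow(Add(1, f), -1), Add(-3, m)))
Mul(Add(Mul(-2, 9), -126), Function('o')(6, Function('R')(3, -5))) = Mul(Add(Mul(-2, 9), -126), Mul(Pow(Add(1, 6), -1), Add(-3, Mul(5, 3, Add(-5, 3))))) = Mul(Add(-18, -126), Mul(Pow(7, -1), Add(-3, Mul(5, 3, -2)))) = Mul(-144, Mul(Rational(1, 7), Add(-3, -30))) = Mul(-144, Mul(Rational(1, 7), -33)) = Mul(-144, Rational(-33, 7)) = Rational(4752, 7)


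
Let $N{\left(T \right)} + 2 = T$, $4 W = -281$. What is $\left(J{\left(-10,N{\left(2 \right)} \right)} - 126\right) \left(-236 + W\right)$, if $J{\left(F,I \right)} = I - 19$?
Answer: $\frac{177625}{4} \approx 44406.0$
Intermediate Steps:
$W = - \frac{281}{4}$ ($W = \frac{1}{4} \left(-281\right) = - \frac{281}{4} \approx -70.25$)
$N{\left(T \right)} = -2 + T$
$J{\left(F,I \right)} = -19 + I$
$\left(J{\left(-10,N{\left(2 \right)} \right)} - 126\right) \left(-236 + W\right) = \left(\left(-19 + \left(-2 + 2\right)\right) - 126\right) \left(-236 - \frac{281}{4}\right) = \left(\left(-19 + 0\right) - 126\right) \left(- \frac{1225}{4}\right) = \left(-19 - 126\right) \left(- \frac{1225}{4}\right) = \left(-145\right) \left(- \frac{1225}{4}\right) = \frac{177625}{4}$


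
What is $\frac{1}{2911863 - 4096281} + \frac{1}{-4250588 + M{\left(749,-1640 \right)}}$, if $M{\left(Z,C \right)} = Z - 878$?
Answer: $- \frac{5435135}{5034625727706} \approx -1.0796 \cdot 10^{-6}$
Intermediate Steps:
$M{\left(Z,C \right)} = -878 + Z$ ($M{\left(Z,C \right)} = Z - 878 = -878 + Z$)
$\frac{1}{2911863 - 4096281} + \frac{1}{-4250588 + M{\left(749,-1640 \right)}} = \frac{1}{2911863 - 4096281} + \frac{1}{-4250588 + \left(-878 + 749\right)} = \frac{1}{-1184418} + \frac{1}{-4250588 - 129} = - \frac{1}{1184418} + \frac{1}{-4250717} = - \frac{1}{1184418} - \frac{1}{4250717} = - \frac{5435135}{5034625727706}$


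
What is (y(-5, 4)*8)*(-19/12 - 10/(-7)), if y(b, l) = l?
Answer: -104/21 ≈ -4.9524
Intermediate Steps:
(y(-5, 4)*8)*(-19/12 - 10/(-7)) = (4*8)*(-19/12 - 10/(-7)) = 32*(-19*1/12 - 10*(-⅐)) = 32*(-19/12 + 10/7) = 32*(-13/84) = -104/21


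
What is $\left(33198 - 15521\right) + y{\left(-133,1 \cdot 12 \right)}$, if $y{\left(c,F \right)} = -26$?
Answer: $17651$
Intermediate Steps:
$\left(33198 - 15521\right) + y{\left(-133,1 \cdot 12 \right)} = \left(33198 - 15521\right) - 26 = 17677 - 26 = 17651$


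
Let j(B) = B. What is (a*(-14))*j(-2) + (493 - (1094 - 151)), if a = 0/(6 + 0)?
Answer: -450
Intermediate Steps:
a = 0 (a = 0/6 = (⅙)*0 = 0)
(a*(-14))*j(-2) + (493 - (1094 - 151)) = (0*(-14))*(-2) + (493 - (1094 - 151)) = 0*(-2) + (493 - 1*943) = 0 + (493 - 943) = 0 - 450 = -450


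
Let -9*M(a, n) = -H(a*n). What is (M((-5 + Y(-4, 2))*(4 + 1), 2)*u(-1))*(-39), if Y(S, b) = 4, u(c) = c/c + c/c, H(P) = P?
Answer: 260/3 ≈ 86.667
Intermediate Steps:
u(c) = 2 (u(c) = 1 + 1 = 2)
M(a, n) = a*n/9 (M(a, n) = -(-1)*a*n/9 = a*n/9)
(M((-5 + Y(-4, 2))*(4 + 1), 2)*u(-1))*(-39) = (((1/9)*((-5 + 4)*(4 + 1))*2)*2)*(-39) = (((1/9)*(-1*5)*2)*2)*(-39) = (((1/9)*(-5)*2)*2)*(-39) = -10/9*2*(-39) = -20/9*(-39) = 260/3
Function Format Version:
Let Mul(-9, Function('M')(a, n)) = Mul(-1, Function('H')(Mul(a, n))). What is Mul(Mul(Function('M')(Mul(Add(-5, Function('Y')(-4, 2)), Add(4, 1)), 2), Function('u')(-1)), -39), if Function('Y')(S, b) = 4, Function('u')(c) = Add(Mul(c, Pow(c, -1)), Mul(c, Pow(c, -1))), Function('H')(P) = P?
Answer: Rational(260, 3) ≈ 86.667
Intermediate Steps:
Function('u')(c) = 2 (Function('u')(c) = Add(1, 1) = 2)
Function('M')(a, n) = Mul(Rational(1, 9), a, n) (Function('M')(a, n) = Mul(Rational(-1, 9), Mul(-1, Mul(a, n))) = Mul(Rational(-1, 9), Mul(-1, a, n)) = Mul(Rational(1, 9), a, n))
Mul(Mul(Function('M')(Mul(Add(-5, Function('Y')(-4, 2)), Add(4, 1)), 2), Function('u')(-1)), -39) = Mul(Mul(Mul(Rational(1, 9), Mul(Add(-5, 4), Add(4, 1)), 2), 2), -39) = Mul(Mul(Mul(Rational(1, 9), Mul(-1, 5), 2), 2), -39) = Mul(Mul(Mul(Rational(1, 9), -5, 2), 2), -39) = Mul(Mul(Rational(-10, 9), 2), -39) = Mul(Rational(-20, 9), -39) = Rational(260, 3)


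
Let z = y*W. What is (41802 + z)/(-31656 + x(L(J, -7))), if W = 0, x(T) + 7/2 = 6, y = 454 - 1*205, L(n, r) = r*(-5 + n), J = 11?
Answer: -83604/63307 ≈ -1.3206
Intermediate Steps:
y = 249 (y = 454 - 205 = 249)
x(T) = 5/2 (x(T) = -7/2 + 6 = 5/2)
z = 0 (z = 249*0 = 0)
(41802 + z)/(-31656 + x(L(J, -7))) = (41802 + 0)/(-31656 + 5/2) = 41802/(-63307/2) = 41802*(-2/63307) = -83604/63307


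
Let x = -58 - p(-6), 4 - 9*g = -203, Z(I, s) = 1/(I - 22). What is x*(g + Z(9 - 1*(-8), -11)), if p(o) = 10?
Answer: -7752/5 ≈ -1550.4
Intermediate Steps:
Z(I, s) = 1/(-22 + I)
g = 23 (g = 4/9 - 1/9*(-203) = 4/9 + 203/9 = 23)
x = -68 (x = -58 - 1*10 = -58 - 10 = -68)
x*(g + Z(9 - 1*(-8), -11)) = -68*(23 + 1/(-22 + (9 - 1*(-8)))) = -68*(23 + 1/(-22 + (9 + 8))) = -68*(23 + 1/(-22 + 17)) = -68*(23 + 1/(-5)) = -68*(23 - 1/5) = -68*114/5 = -7752/5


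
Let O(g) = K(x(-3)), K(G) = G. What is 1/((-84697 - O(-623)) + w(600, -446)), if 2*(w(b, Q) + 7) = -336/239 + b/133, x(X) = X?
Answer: -31787/2692341331 ≈ -1.1806e-5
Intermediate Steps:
w(b, Q) = -1841/239 + b/266 (w(b, Q) = -7 + (-336/239 + b/133)/2 = -7 + (-168/239 + b/266) = -1841/239 + b/266)
O(g) = -3
1/((-84697 - O(-623)) + w(600, -446)) = 1/((-84697 - 1*(-3)) + (-1841/239 + (1/266)*600)) = 1/((-84697 + 3) + (-1841/239 + 300/133)) = 1/(-84694 - 173153/31787) = 1/(-2692341331/31787) = -31787/2692341331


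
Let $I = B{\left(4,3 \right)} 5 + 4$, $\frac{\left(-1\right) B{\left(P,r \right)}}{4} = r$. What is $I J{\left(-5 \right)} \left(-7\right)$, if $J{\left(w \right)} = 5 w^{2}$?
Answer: $49000$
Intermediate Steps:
$B{\left(P,r \right)} = - 4 r$
$I = -56$ ($I = \left(-4\right) 3 \cdot 5 + 4 = \left(-12\right) 5 + 4 = -60 + 4 = -56$)
$I J{\left(-5 \right)} \left(-7\right) = - 56 \cdot 5 \left(-5\right)^{2} \left(-7\right) = - 56 \cdot 5 \cdot 25 \left(-7\right) = \left(-56\right) 125 \left(-7\right) = \left(-7000\right) \left(-7\right) = 49000$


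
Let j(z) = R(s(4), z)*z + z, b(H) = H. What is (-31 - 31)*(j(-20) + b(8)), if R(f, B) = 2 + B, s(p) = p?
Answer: -21576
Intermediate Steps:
j(z) = z + z*(2 + z) (j(z) = (2 + z)*z + z = z*(2 + z) + z = z + z*(2 + z))
(-31 - 31)*(j(-20) + b(8)) = (-31 - 31)*(-20*(3 - 20) + 8) = -62*(-20*(-17) + 8) = -62*(340 + 8) = -62*348 = -21576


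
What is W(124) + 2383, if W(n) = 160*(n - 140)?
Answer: -177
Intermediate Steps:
W(n) = -22400 + 160*n (W(n) = 160*(-140 + n) = -22400 + 160*n)
W(124) + 2383 = (-22400 + 160*124) + 2383 = (-22400 + 19840) + 2383 = -2560 + 2383 = -177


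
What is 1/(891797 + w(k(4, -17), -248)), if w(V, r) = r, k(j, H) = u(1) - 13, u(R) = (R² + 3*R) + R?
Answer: 1/891549 ≈ 1.1216e-6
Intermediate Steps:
u(R) = R² + 4*R
k(j, H) = -8 (k(j, H) = 1*(4 + 1) - 13 = 1*5 - 13 = 5 - 13 = -8)
1/(891797 + w(k(4, -17), -248)) = 1/(891797 - 248) = 1/891549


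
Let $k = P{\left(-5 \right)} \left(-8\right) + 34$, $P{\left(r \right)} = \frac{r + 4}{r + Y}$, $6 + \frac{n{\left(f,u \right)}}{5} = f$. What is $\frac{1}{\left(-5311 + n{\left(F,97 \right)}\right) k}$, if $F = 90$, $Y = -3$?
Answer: $- \frac{1}{161403} \approx -6.1957 \cdot 10^{-6}$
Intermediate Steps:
$n{\left(f,u \right)} = -30 + 5 f$
$P{\left(r \right)} = \frac{4 + r}{-3 + r}$ ($P{\left(r \right)} = \frac{r + 4}{r - 3} = \frac{4 + r}{-3 + r}$)
$k = 33$ ($k = \frac{4 - 5}{-3 - 5} \left(-8\right) + 34 = \frac{1}{-8} \left(-1\right) \left(-8\right) + 34 = \left(- \frac{1}{8}\right) \left(-1\right) \left(-8\right) + 34 = \frac{1}{8} \left(-8\right) + 34 = -1 + 34 = 33$)
$\frac{1}{\left(-5311 + n{\left(F,97 \right)}\right) k} = \frac{1}{\left(-5311 + \left(-30 + 5 \cdot 90\right)\right) 33} = \frac{1}{-5311 + \left(-30 + 450\right)} \frac{1}{33} = \frac{1}{-5311 + 420} \cdot \frac{1}{33} = \frac{1}{-4891} \cdot \frac{1}{33} = \left(- \frac{1}{4891}\right) \frac{1}{33} = - \frac{1}{161403}$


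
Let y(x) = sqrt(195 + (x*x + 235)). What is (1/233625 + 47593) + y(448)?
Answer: 11118914626/233625 + sqrt(201134) ≈ 48042.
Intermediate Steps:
y(x) = sqrt(430 + x**2) (y(x) = sqrt(195 + (x**2 + 235)) = sqrt(195 + (235 + x**2)) = sqrt(430 + x**2))
(1/233625 + 47593) + y(448) = (1/233625 + 47593) + sqrt(430 + 448**2) = (1/233625 + 47593) + sqrt(430 + 200704) = 11118914626/233625 + sqrt(201134)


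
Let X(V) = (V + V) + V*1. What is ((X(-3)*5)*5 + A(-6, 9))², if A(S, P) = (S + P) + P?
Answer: 45369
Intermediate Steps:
X(V) = 3*V (X(V) = 2*V + V = 3*V)
A(S, P) = S + 2*P (A(S, P) = (P + S) + P = S + 2*P)
((X(-3)*5)*5 + A(-6, 9))² = (((3*(-3))*5)*5 + (-6 + 2*9))² = (-9*5*5 + (-6 + 18))² = (-45*5 + 12)² = (-225 + 12)² = (-213)² = 45369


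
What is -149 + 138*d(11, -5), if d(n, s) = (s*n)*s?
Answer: 37801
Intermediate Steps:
d(n, s) = n*s² (d(n, s) = (n*s)*s = n*s²)
-149 + 138*d(11, -5) = -149 + 138*(11*(-5)²) = -149 + 138*(11*25) = -149 + 138*275 = -149 + 37950 = 37801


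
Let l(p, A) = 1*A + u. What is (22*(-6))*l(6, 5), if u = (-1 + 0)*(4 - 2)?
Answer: -396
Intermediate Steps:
u = -2 (u = -1*2 = -2)
l(p, A) = -2 + A (l(p, A) = 1*A - 2 = A - 2 = -2 + A)
(22*(-6))*l(6, 5) = (22*(-6))*(-2 + 5) = -132*3 = -396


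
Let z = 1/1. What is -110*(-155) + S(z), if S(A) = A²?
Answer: 17051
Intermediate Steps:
z = 1
-110*(-155) + S(z) = -110*(-155) + 1² = 17050 + 1 = 17051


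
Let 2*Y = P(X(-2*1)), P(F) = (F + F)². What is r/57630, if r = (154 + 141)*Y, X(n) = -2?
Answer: 236/5763 ≈ 0.040951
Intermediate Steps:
P(F) = 4*F² (P(F) = (2*F)² = 4*F²)
Y = 8 (Y = (4*(-2)²)/2 = (4*4)/2 = (½)*16 = 8)
r = 2360 (r = (154 + 141)*8 = 295*8 = 2360)
r/57630 = 2360/57630 = 2360*(1/57630) = 236/5763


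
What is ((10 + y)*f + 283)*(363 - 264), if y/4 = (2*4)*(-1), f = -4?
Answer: 36729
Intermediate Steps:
y = -32 (y = 4*((2*4)*(-1)) = 4*(8*(-1)) = 4*(-8) = -32)
((10 + y)*f + 283)*(363 - 264) = ((10 - 32)*(-4) + 283)*(363 - 264) = (-22*(-4) + 283)*99 = (88 + 283)*99 = 371*99 = 36729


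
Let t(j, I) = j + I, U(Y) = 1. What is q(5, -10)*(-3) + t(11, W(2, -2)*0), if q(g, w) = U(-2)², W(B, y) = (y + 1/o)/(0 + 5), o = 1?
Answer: 8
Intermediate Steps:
W(B, y) = ⅕ + y/5 (W(B, y) = (y + 1/1)/(0 + 5) = (y + 1)/5 = (1 + y)*(⅕) = ⅕ + y/5)
q(g, w) = 1 (q(g, w) = 1² = 1)
t(j, I) = I + j
q(5, -10)*(-3) + t(11, W(2, -2)*0) = 1*(-3) + ((⅕ + (⅕)*(-2))*0 + 11) = -3 + ((⅕ - ⅖)*0 + 11) = -3 + (-⅕*0 + 11) = -3 + (0 + 11) = -3 + 11 = 8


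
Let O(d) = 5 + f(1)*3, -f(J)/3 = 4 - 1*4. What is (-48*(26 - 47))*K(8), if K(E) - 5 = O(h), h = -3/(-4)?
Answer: 10080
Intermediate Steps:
f(J) = 0 (f(J) = -3*(4 - 1*4) = -3*(4 - 4) = -3*0 = 0)
h = ¾ (h = -3*(-¼) = ¾ ≈ 0.75000)
O(d) = 5 (O(d) = 5 + 0*3 = 5 + 0 = 5)
K(E) = 10 (K(E) = 5 + 5 = 10)
(-48*(26 - 47))*K(8) = -48*(26 - 47)*10 = -48*(-21)*10 = 1008*10 = 10080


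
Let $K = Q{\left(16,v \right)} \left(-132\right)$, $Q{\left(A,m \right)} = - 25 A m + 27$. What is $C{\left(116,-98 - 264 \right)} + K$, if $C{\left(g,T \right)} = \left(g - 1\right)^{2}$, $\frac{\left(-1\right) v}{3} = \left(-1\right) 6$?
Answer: $960061$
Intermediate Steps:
$v = 18$ ($v = - 3 \left(\left(-1\right) 6\right) = \left(-3\right) \left(-6\right) = 18$)
$Q{\left(A,m \right)} = 27 - 25 A m$ ($Q{\left(A,m \right)} = - 25 A m + 27 = 27 - 25 A m$)
$C{\left(g,T \right)} = \left(-1 + g\right)^{2}$
$K = 946836$ ($K = \left(27 - 400 \cdot 18\right) \left(-132\right) = \left(27 - 7200\right) \left(-132\right) = \left(-7173\right) \left(-132\right) = 946836$)
$C{\left(116,-98 - 264 \right)} + K = \left(-1 + 116\right)^{2} + 946836 = 115^{2} + 946836 = 13225 + 946836 = 960061$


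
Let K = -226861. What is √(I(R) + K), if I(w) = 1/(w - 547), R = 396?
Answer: 38*I*√3582173/151 ≈ 476.3*I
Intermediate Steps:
I(w) = 1/(-547 + w)
√(I(R) + K) = √(1/(-547 + 396) - 226861) = √(1/(-151) - 226861) = √(-1/151 - 226861) = √(-34256012/151) = 38*I*√3582173/151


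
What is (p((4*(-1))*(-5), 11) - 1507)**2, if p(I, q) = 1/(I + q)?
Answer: 2182384656/961 ≈ 2.2710e+6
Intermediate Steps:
(p((4*(-1))*(-5), 11) - 1507)**2 = (1/((4*(-1))*(-5) + 11) - 1507)**2 = (1/(-4*(-5) + 11) - 1507)**2 = (1/(20 + 11) - 1507)**2 = (1/31 - 1507)**2 = (-46716/31)**2 = 2182384656/961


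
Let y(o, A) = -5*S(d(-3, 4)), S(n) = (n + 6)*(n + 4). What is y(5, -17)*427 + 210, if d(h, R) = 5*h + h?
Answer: -358470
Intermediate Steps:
d(h, R) = 6*h
S(n) = (4 + n)*(6 + n) (S(n) = (6 + n)*(4 + n) = (4 + n)*(6 + n))
y(o, A) = -840 (y(o, A) = -5*(24 + (6*(-3))**2 + 10*(6*(-3))) = -5*(24 + (-18)**2 + 10*(-18)) = -5*(24 + 324 - 180) = -5*168 = -840)
y(5, -17)*427 + 210 = -840*427 + 210 = -358680 + 210 = -358470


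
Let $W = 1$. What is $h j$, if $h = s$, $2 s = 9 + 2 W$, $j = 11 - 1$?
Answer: $55$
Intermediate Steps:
$j = 10$
$s = \frac{11}{2}$ ($s = \frac{9 + 2 \cdot 1}{2} = \frac{9 + 2}{2} = \frac{1}{2} \cdot 11 = \frac{11}{2} \approx 5.5$)
$h = \frac{11}{2} \approx 5.5$
$h j = \frac{11}{2} \cdot 10 = 55$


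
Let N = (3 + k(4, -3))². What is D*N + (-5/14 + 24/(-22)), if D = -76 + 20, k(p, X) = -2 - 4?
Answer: -77839/154 ≈ -505.45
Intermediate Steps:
k(p, X) = -6
D = -56
N = 9 (N = (3 - 6)² = (-3)² = 9)
D*N + (-5/14 + 24/(-22)) = -56*9 + (-5/14 + 24/(-22)) = -504 + (-5*1/14 + 24*(-1/22)) = -504 + (-5/14 - 12/11) = -504 - 223/154 = -77839/154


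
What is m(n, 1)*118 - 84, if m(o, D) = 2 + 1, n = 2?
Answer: 270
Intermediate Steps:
m(o, D) = 3
m(n, 1)*118 - 84 = 3*118 - 84 = 354 - 84 = 270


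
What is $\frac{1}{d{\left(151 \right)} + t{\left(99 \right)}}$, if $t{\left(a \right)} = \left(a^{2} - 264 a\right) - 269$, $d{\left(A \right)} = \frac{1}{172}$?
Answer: $- \frac{172}{2855887} \approx -6.0226 \cdot 10^{-5}$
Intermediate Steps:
$d{\left(A \right)} = \frac{1}{172}$
$t{\left(a \right)} = -269 + a^{2} - 264 a$
$\frac{1}{d{\left(151 \right)} + t{\left(99 \right)}} = \frac{1}{\frac{1}{172} - \left(26405 - 9801\right)} = \frac{1}{\frac{1}{172} - 16604} = \frac{1}{- \frac{2855887}{172}} = - \frac{172}{2855887}$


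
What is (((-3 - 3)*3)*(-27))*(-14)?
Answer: -6804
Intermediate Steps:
(((-3 - 3)*3)*(-27))*(-14) = (-6*3*(-27))*(-14) = -18*(-27)*(-14) = 486*(-14) = -6804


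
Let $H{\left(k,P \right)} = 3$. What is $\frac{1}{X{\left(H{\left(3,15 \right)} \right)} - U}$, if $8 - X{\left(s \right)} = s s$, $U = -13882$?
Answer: $\frac{1}{13881} \approx 7.2041 \cdot 10^{-5}$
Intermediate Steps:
$X{\left(s \right)} = 8 - s^{2}$ ($X{\left(s \right)} = 8 - s s = 8 - s^{2}$)
$\frac{1}{X{\left(H{\left(3,15 \right)} \right)} - U} = \frac{1}{\left(8 - 3^{2}\right) - -13882} = \frac{1}{\left(8 - 9\right) + 13882} = \frac{1}{-1 + 13882} = \frac{1}{13881}$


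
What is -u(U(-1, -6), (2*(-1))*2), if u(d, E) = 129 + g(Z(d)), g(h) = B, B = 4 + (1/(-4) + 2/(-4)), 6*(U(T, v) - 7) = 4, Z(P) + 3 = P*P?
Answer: -529/4 ≈ -132.25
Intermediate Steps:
Z(P) = -3 + P² (Z(P) = -3 + P*P = -3 + P²)
U(T, v) = 23/3 (U(T, v) = 7 + (⅙)*4 = 7 + ⅔ = 23/3)
B = 13/4 (B = 4 + (1*(-¼) + 2*(-¼)) = 4 + (-¼ - ½) = 4 - ¾ = 13/4 ≈ 3.2500)
g(h) = 13/4
u(d, E) = 529/4 (u(d, E) = 129 + 13/4 = 529/4)
-u(U(-1, -6), (2*(-1))*2) = -1*529/4 = -529/4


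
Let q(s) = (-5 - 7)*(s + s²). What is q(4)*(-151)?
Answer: 36240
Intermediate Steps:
q(s) = -12*s - 12*s² (q(s) = -12*(s + s²) = -12*s - 12*s²)
q(4)*(-151) = -12*4*(1 + 4)*(-151) = -12*4*5*(-151) = -240*(-151) = 36240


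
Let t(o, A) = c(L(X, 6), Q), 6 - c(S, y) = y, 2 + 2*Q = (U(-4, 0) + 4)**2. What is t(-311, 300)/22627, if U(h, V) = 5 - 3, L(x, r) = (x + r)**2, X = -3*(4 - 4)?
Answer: -1/2057 ≈ -0.00048614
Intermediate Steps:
X = 0 (X = -3*0 = 0)
L(x, r) = (r + x)**2
U(h, V) = 2
Q = 17 (Q = -1 + (2 + 4)**2/2 = -1 + (1/2)*6**2 = -1 + (1/2)*36 = -1 + 18 = 17)
c(S, y) = 6 - y
t(o, A) = -11 (t(o, A) = 6 - 1*17 = 6 - 17 = -11)
t(-311, 300)/22627 = -11/22627 = -11*1/22627 = -1/2057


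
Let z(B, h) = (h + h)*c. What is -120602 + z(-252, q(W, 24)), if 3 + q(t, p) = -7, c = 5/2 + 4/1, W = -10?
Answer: -120732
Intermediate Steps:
c = 13/2 (c = 5*(½) + 4*1 = 5/2 + 4 = 13/2 ≈ 6.5000)
q(t, p) = -10 (q(t, p) = -3 - 7 = -10)
z(B, h) = 13*h (z(B, h) = (h + h)*(13/2) = (2*h)*(13/2) = 13*h)
-120602 + z(-252, q(W, 24)) = -120602 + 13*(-10) = -120602 - 130 = -120732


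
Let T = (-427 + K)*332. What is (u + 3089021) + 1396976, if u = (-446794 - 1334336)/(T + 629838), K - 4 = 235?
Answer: 1272725804302/283711 ≈ 4.4860e+6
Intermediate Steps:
K = 239 (K = 4 + 235 = 239)
T = -62416 (T = (-427 + 239)*332 = -188*332 = -62416)
u = -890565/283711 (u = (-446794 - 1334336)/(-62416 + 629838) = -1781130/567422 = -1781130*1/567422 = -890565/283711 ≈ -3.1390)
(u + 3089021) + 1396976 = (-890565/283711 + 3089021) + 1396976 = 876388346366/283711 + 1396976 = 1272725804302/283711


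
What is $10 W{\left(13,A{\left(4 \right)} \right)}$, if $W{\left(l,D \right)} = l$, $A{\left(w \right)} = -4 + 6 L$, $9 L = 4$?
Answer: $130$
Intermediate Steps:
$L = \frac{4}{9}$ ($L = \frac{1}{9} \cdot 4 = \frac{4}{9} \approx 0.44444$)
$A{\left(w \right)} = - \frac{4}{3}$ ($A{\left(w \right)} = -4 + 6 \cdot \frac{4}{9} = -4 + \frac{8}{3} = - \frac{4}{3}$)
$10 W{\left(13,A{\left(4 \right)} \right)} = 10 \cdot 13 = 130$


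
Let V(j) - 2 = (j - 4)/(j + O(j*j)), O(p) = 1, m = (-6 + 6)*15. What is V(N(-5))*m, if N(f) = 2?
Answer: 0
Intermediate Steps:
m = 0 (m = 0*15 = 0)
V(j) = 2 + (-4 + j)/(1 + j) (V(j) = 2 + (j - 4)/(j + 1) = 2 + (-4 + j)/(1 + j))
V(N(-5))*m = ((-2 + 3*2)/(1 + 2))*0 = ((-2 + 6)/3)*0 = ((⅓)*4)*0 = (4/3)*0 = 0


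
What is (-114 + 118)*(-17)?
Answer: -68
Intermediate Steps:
(-114 + 118)*(-17) = 4*(-17) = -68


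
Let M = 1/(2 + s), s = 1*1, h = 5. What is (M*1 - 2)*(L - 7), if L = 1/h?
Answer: 34/3 ≈ 11.333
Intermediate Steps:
s = 1
M = ⅓ (M = 1/(2 + 1) = 1/3 = ⅓ ≈ 0.33333)
L = ⅕ (L = 1/5 = ⅕ ≈ 0.20000)
(M*1 - 2)*(L - 7) = ((⅓)*1 - 2)*(⅕ - 7) = (⅓ - 2)*(-34/5) = -5/3*(-34/5) = 34/3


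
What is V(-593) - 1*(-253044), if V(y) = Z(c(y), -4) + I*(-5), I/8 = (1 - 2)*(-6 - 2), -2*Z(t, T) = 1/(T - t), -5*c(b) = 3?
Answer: 8592621/34 ≈ 2.5272e+5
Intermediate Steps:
c(b) = -⅗ (c(b) = -⅕*3 = -⅗)
Z(t, T) = -1/(2*(T - t))
I = 64 (I = 8*((1 - 2)*(-6 - 2)) = 8*(-1*(-8)) = 8*8 = 64)
V(y) = -10875/34 (V(y) = 1/(2*(-⅗ - 1*(-4))) + 64*(-5) = 1/(2*(-⅗ + 4)) - 320 = 1/(2*(17/5)) - 320 = (½)*(5/17) - 320 = 5/34 - 320 = -10875/34)
V(-593) - 1*(-253044) = -10875/34 - 1*(-253044) = -10875/34 + 253044 = 8592621/34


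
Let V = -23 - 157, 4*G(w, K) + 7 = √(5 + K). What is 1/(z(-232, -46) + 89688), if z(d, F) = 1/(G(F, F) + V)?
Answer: 11851595813/1062945860073172 + I*√41/1062945860073172 ≈ 1.115e-5 + 6.0239e-15*I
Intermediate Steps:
G(w, K) = -7/4 + √(5 + K)/4
V = -180
z(d, F) = 1/(-727/4 + √(5 + F)/4) (z(d, F) = 1/((-7/4 + √(5 + F)/4) - 180) = 1/(-727/4 + √(5 + F)/4))
1/(z(-232, -46) + 89688) = 1/(4/(-727 + √(5 - 46)) + 89688) = 1/(4/(-727 + √(-41)) + 89688) = 1/(4/(-727 + I*√41) + 89688) = 1/(89688 + 4/(-727 + I*√41))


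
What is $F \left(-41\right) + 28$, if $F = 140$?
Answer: $-5712$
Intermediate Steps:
$F \left(-41\right) + 28 = 140 \left(-41\right) + 28 = -5740 + 28 = -5712$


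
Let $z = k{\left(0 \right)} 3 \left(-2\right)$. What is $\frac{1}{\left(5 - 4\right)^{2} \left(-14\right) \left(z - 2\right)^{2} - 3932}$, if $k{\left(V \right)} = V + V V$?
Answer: $- \frac{1}{3988} \approx -0.00025075$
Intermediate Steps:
$k{\left(V \right)} = V + V^{2}$
$z = 0$ ($z = 0 \left(1 + 0\right) 3 \left(-2\right) = 0 \cdot 1 \cdot 3 \left(-2\right) = 0 \cdot 3 \left(-2\right) = 0 \left(-2\right) = 0$)
$\frac{1}{\left(5 - 4\right)^{2} \left(-14\right) \left(z - 2\right)^{2} - 3932} = \frac{1}{\left(5 - 4\right)^{2} \left(-14\right) \left(0 - 2\right)^{2} - 3932} = \frac{1}{1^{2} \left(-14\right) \left(-2\right)^{2} - 3932} = \frac{1}{1 \left(-14\right) 4 - 3932} = \frac{1}{\left(-14\right) 4 - 3932} = \frac{1}{-56 - 3932} = \frac{1}{-3988} = - \frac{1}{3988}$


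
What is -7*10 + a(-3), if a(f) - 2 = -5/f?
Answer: -199/3 ≈ -66.333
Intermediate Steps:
a(f) = 2 - 5/f
-7*10 + a(-3) = -7*10 + (2 - 5/(-3)) = -70 + (2 - 5*(-1/3)) = -70 + (2 + 5/3) = -70 + 11/3 = -199/3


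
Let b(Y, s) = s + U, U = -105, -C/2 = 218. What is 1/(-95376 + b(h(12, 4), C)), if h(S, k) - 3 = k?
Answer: -1/95917 ≈ -1.0426e-5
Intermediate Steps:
C = -436 (C = -2*218 = -436)
h(S, k) = 3 + k
b(Y, s) = -105 + s (b(Y, s) = s - 105 = -105 + s)
1/(-95376 + b(h(12, 4), C)) = 1/(-95376 + (-105 - 436)) = 1/(-95376 - 541) = 1/(-95917) = -1/95917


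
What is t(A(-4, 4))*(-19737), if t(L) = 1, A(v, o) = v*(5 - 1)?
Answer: -19737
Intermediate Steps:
A(v, o) = 4*v (A(v, o) = v*4 = 4*v)
t(A(-4, 4))*(-19737) = 1*(-19737) = -19737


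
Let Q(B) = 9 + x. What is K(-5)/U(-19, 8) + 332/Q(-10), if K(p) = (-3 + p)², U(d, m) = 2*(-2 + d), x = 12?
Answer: 100/7 ≈ 14.286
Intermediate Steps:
U(d, m) = -4 + 2*d
Q(B) = 21 (Q(B) = 9 + 12 = 21)
K(-5)/U(-19, 8) + 332/Q(-10) = (-3 - 5)²/(-4 + 2*(-19)) + 332/21 = (-8)²/(-4 - 38) + 332*(1/21) = 64/(-42) + 332/21 = 64*(-1/42) + 332/21 = -32/21 + 332/21 = 100/7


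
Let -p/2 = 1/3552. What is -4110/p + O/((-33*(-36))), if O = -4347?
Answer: 321171679/44 ≈ 7.2994e+6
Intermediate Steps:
p = -1/1776 (p = -2/3552 = -2*1/3552 = -1/1776 ≈ -0.00056306)
-4110/p + O/((-33*(-36))) = -4110/(-1/1776) - 4347/((-33*(-36))) = -4110*(-1776) - 4347/1188 = 7299360 - 4347*1/1188 = 7299360 - 161/44 = 321171679/44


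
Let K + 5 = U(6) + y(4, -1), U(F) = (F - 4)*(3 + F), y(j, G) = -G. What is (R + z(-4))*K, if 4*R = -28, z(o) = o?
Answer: -154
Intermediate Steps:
R = -7 (R = (¼)*(-28) = -7)
U(F) = (-4 + F)*(3 + F)
K = 14 (K = -5 + ((-12 + 6² - 1*6) - 1*(-1)) = -5 + ((-12 + 36 - 6) + 1) = -5 + (18 + 1) = -5 + 19 = 14)
(R + z(-4))*K = (-7 - 4)*14 = -11*14 = -154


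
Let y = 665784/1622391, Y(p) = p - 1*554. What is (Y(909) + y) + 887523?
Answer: 480161980694/540797 ≈ 8.8788e+5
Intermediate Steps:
Y(p) = -554 + p (Y(p) = p - 554 = -554 + p)
y = 221928/540797 (y = 665784*(1/1622391) = 221928/540797 ≈ 0.41037)
(Y(909) + y) + 887523 = ((-554 + 909) + 221928/540797) + 887523 = (355 + 221928/540797) + 887523 = 192204863/540797 + 887523 = 480161980694/540797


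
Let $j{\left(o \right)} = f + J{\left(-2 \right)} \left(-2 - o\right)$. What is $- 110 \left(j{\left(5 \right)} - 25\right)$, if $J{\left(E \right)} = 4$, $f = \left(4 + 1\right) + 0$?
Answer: $5280$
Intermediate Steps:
$f = 5$ ($f = 5 + 0 = 5$)
$j{\left(o \right)} = -3 - 4 o$ ($j{\left(o \right)} = 5 + 4 \left(-2 - o\right) = 5 - \left(8 + 4 o\right) = -3 - 4 o$)
$- 110 \left(j{\left(5 \right)} - 25\right) = - 110 \left(\left(-3 - 20\right) - 25\right) = - 110 \left(-23 - 25\right) = \left(-110\right) \left(-48\right) = 5280$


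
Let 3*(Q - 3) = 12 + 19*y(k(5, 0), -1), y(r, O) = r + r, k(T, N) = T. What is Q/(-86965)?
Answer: -211/260895 ≈ -0.00080875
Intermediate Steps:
y(r, O) = 2*r
Q = 211/3 (Q = 3 + (12 + 19*(2*5))/3 = 3 + (12 + 19*10)/3 = 3 + (12 + 190)/3 = 3 + (⅓)*202 = 3 + 202/3 = 211/3 ≈ 70.333)
Q/(-86965) = (211/3)/(-86965) = (211/3)*(-1/86965) = -211/260895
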